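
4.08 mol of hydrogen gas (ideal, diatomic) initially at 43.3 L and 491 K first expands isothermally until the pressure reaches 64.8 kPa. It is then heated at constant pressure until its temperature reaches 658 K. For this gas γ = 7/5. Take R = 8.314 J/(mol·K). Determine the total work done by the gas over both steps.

P₁ = nRT₁/V₁ = 4.08×8.314×491/43.3 = 385 kPa.
Step 1 — Isothermal: T stays 491 K; PV = const ⇒ V₂ = 257 L, P₂ = 64.8 kPa.
ΔU = 0 (ideal gas, T constant).
W = nRT ln(V₂/V₁) = 4.08×8.314×491×ln(5.94) = 29700 J.
Q = ΔU + W = 29700 J.
State after step 1: P = 64.8 kPa, V = 257 L, T = 491 K.
Step 2 — Isobaric: P stays 64.8 kPa; V/T = const ⇒ T₂ = 658 K, V₂ = 344 L.
W = PΔV = 64.8×(344−257) kPa·L = 5660 J.
ΔU = nCvΔT = 4.08×20.8×(658−491) = 14200 J.
Q = ΔU + W = nCpΔT = 19800 J.
Net over both steps: W = 35300 J, Q = 49500 J, ΔU = 14200 J.

35300 J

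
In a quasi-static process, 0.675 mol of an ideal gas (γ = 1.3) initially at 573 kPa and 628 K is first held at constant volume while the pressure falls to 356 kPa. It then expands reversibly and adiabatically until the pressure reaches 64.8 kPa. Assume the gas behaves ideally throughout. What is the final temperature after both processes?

263 K

V₁ = nRT₁/P₁ = 0.675×8.314×628/573 = 6.15 L.
Step 1 — Isochoric: V stays 6.15 L; P/T = const ⇒ T₂ = 390 K, P₂ = 356 kPa.
W = 0 (no volume change).
ΔU = nCvΔT = 0.675×27.7×(390−628) = -4450 J.
Q = ΔU = -4450 J.
State after step 1: P = 356 kPa, V = 6.15 L, T = 390 K.
Step 2 — Adiabatic: T₂/T₁ = (P₂/P₁)^((γ−1)/γ) ⇒ T₂ = 390×(0.182)^0.231 = 263 K; V₂ = 22.8 L.
ΔU = nCvΔT = 0.675×27.7×(263−390) = -2370 J.
Q = 0 for an adiabatic process, so W = −ΔU = 2370 J.
Net over both steps: W = 2370 J, Q = -4450 J, ΔU = -6820 J.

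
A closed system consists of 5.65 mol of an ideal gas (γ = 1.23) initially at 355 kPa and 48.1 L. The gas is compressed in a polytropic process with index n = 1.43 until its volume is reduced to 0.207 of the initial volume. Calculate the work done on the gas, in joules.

38500 J

T₁ = P₁V₁/(nR) = 355×48.1/(5.65×8.314) = 364 K.
Polytropic n=1.43: T₂ = T₁(V₁/V₂)^(n−1) = 364×(4.83)^0.43 = 716 K; P₂ = P₁(V₁/V₂)^n = 3380 kPa.
W = (P₁V₁−P₂V₂)/(n−1) = (355×48.1−3380×9.96)/0.43 = -38500 J.
Work done on the gas = −W_by = 38500 J.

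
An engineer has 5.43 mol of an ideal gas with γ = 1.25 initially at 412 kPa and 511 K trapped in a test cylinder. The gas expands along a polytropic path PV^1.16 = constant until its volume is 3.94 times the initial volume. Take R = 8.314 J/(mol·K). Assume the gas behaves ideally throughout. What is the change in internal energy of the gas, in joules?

V₁ = nRT₁/P₁ = 5.43×8.314×511/412 = 56.0 L.
Polytropic n=1.16: T₂ = T₁(V₁/V₂)^(n−1) = 511×(0.254)^0.16 = 410 K; P₂ = P₁(V₁/V₂)^n = 84.0 kPa.
For an ideal gas ΔU = nCvΔT with Cv = R/(γ−1) = 33.3 J/(mol·K).
ΔU = 5.43×33.3×(410−511) = -18200 J.

-18200 J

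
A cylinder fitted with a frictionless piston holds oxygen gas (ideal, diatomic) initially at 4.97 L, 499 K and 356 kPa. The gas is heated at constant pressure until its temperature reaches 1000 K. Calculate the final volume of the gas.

Isobaric: P stays 356 kPa; V/T = const ⇒ T₂ = 1000 K, V₂ = 9.96 L.

9.96 L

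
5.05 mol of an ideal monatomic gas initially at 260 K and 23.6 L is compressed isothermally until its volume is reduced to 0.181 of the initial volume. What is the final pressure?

2560 kPa

P₁ = nRT₁/V₁ = 5.05×8.314×260/23.6 = 463 kPa.
Isothermal: T stays 260 K; PV = const ⇒ V₂ = 4.27 L, P₂ = 2560 kPa.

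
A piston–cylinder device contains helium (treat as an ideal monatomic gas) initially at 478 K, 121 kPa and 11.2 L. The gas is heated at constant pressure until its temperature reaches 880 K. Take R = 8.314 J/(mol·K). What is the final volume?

20.6 L

Isobaric: P stays 121 kPa; V/T = const ⇒ T₂ = 880 K, V₂ = 20.6 L.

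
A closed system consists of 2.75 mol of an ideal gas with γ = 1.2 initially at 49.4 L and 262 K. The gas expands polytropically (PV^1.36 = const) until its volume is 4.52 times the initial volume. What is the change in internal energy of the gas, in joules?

P₁ = nRT₁/V₁ = 2.75×8.314×262/49.4 = 121 kPa.
Polytropic n=1.36: T₂ = T₁(V₁/V₂)^(n−1) = 262×(0.221)^0.36 = 152 K; P₂ = P₁(V₁/V₂)^n = 15.6 kPa.
For an ideal gas ΔU = nCvΔT with Cv = R/(γ−1) = 41.6 J/(mol·K).
ΔU = 2.75×41.6×(152−262) = -12600 J.

-12600 J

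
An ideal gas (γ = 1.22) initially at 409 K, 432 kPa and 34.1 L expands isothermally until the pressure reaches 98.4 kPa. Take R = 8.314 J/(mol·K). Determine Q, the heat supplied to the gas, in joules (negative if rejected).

21800 J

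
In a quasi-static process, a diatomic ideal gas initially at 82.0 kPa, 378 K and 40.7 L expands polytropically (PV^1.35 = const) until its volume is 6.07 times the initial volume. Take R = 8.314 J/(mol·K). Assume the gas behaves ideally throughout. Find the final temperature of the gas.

201 K

Polytropic n=1.35: T₂ = T₁(V₁/V₂)^(n−1) = 378×(0.165)^0.35 = 201 K; P₂ = P₁(V₁/V₂)^n = 7.19 kPa.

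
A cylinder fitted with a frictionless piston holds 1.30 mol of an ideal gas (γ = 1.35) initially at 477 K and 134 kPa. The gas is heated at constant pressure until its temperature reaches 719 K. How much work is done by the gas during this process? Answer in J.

V₁ = nRT₁/P₁ = 1.30×8.314×477/134 = 38.5 L.
Isobaric: P stays 134 kPa; V/T = const ⇒ T₂ = 719 K, V₂ = 58.0 L.
W = PΔV = 134×(58.0−38.5) kPa·L = 2620 J.

2620 J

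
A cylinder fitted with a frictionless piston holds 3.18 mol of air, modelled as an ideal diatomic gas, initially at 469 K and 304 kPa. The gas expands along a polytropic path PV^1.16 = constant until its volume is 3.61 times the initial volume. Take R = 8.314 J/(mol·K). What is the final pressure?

V₁ = nRT₁/P₁ = 3.18×8.314×469/304 = 40.8 L.
Polytropic n=1.16: T₂ = T₁(V₁/V₂)^(n−1) = 469×(0.277)^0.16 = 382 K; P₂ = P₁(V₁/V₂)^n = 68.6 kPa.

68.6 kPa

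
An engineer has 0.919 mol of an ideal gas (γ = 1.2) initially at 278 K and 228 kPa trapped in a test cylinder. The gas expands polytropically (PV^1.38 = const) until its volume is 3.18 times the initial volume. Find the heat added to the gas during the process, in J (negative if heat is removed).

V₁ = nRT₁/P₁ = 0.919×8.314×278/228 = 9.32 L.
Polytropic n=1.38: T₂ = T₁(V₁/V₂)^(n−1) = 278×(0.314)^0.38 = 179 K; P₂ = P₁(V₁/V₂)^n = 46.2 kPa.
W = (P₁V₁−P₂V₂)/(n−1) = (228×9.32−46.2×29.6)/0.38 = 1990 J.
ΔU = nCvΔT = 0.919×41.6×(179−278) = -3780 J.
Q = ΔU + W = -1790 J.

-1790 J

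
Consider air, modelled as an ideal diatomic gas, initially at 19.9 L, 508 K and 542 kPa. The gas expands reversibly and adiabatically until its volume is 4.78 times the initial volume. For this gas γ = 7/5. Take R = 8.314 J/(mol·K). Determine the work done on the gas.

-12500 J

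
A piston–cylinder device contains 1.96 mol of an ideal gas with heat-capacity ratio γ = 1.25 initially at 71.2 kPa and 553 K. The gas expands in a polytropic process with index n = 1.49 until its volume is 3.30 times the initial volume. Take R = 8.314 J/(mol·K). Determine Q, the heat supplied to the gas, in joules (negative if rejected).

-7820 J

V₁ = nRT₁/P₁ = 1.96×8.314×553/71.2 = 127 L.
Polytropic n=1.49: T₂ = T₁(V₁/V₂)^(n−1) = 553×(0.303)^0.49 = 308 K; P₂ = P₁(V₁/V₂)^n = 12.0 kPa.
W = (P₁V₁−P₂V₂)/(n−1) = (71.2×127−12.0×418)/0.49 = 8150 J.
ΔU = nCvΔT = 1.96×33.3×(308−553) = -16000 J.
Q = ΔU + W = -7820 J.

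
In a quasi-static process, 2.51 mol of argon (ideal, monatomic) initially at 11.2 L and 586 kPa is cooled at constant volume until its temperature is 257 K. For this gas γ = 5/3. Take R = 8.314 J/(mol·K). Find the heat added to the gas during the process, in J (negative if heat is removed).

-1800 J

T₁ = P₁V₁/(nR) = 586×11.2/(2.51×8.314) = 315 K.
Isochoric: V stays 11.2 L; P/T = const ⇒ T₂ = 257 K, P₂ = 479 kPa.
W = 0 (no volume change).
ΔU = nCvΔT = 2.51×12.5×(257−315) = -1800 J.
Q = ΔU = -1800 J.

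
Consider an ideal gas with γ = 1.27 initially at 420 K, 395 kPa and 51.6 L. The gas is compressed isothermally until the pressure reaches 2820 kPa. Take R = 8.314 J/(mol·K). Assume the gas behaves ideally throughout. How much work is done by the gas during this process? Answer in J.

-40100 J

n = P₁V₁/(RT₁) = 395×51.6/(8.314×420) = 5.84 mol.
Isothermal: T stays 420 K; PV = const ⇒ V₂ = 7.23 L, P₂ = 2820 kPa.
W = nRT ln(V₂/V₁) = 5.84×8.314×420×ln(0.140) = -40100 J.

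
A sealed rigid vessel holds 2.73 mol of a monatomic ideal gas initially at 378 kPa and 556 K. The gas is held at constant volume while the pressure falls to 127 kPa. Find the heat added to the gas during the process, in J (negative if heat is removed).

V₁ = nRT₁/P₁ = 2.73×8.314×556/378 = 33.4 L.
Isochoric: V stays 33.4 L; P/T = const ⇒ T₂ = 187 K, P₂ = 127 kPa.
W = 0 (no volume change).
ΔU = nCvΔT = 2.73×12.5×(187−556) = -12600 J.
Q = ΔU = -12600 J.

-12600 J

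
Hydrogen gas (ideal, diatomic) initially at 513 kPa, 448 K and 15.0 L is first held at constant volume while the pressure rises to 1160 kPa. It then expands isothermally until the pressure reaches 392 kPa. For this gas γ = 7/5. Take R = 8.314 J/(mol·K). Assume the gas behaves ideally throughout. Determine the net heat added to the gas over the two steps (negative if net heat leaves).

n = P₁V₁/(RT₁) = 513×15.0/(8.314×448) = 2.07 mol.
Step 1 — Isochoric: V stays 15.0 L; P/T = const ⇒ T₂ = 1010 K, P₂ = 1160 kPa.
W = 0 (no volume change).
ΔU = nCvΔT = 2.07×20.8×(1010−448) = 24300 J.
Q = ΔU = 24300 J.
State after step 1: P = 1160 kPa, V = 15.0 L, T = 1010 K.
Step 2 — Isothermal: T stays 1010 K; PV = const ⇒ V₂ = 44.4 L, P₂ = 392 kPa.
ΔU = 0 (ideal gas, T constant).
W = nRT ln(V₂/V₁) = 2.07×8.314×1010×ln(2.96) = 18900 J.
Q = ΔU + W = 18900 J.
Net over both steps: W = 18900 J, Q = 43100 J, ΔU = 24300 J.

43100 J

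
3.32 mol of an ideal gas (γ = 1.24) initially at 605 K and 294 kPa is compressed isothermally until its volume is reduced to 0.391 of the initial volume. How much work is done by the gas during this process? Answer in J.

V₁ = nRT₁/P₁ = 3.32×8.314×605/294 = 56.8 L.
Isothermal: T stays 605 K; PV = const ⇒ V₂ = 22.2 L, P₂ = 752 kPa.
W = nRT ln(V₂/V₁) = 3.32×8.314×605×ln(0.391) = -15700 J.

-15700 J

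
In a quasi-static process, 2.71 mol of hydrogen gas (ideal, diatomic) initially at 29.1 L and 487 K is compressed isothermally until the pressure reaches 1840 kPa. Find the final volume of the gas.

5.96 L

P₁ = nRT₁/V₁ = 2.71×8.314×487/29.1 = 377 kPa.
Isothermal: T stays 487 K; PV = const ⇒ V₂ = 5.96 L, P₂ = 1840 kPa.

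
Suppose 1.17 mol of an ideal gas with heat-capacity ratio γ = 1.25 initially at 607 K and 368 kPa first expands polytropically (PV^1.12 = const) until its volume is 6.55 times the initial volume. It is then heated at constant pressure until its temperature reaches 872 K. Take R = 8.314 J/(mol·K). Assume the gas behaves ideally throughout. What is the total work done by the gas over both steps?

13700 J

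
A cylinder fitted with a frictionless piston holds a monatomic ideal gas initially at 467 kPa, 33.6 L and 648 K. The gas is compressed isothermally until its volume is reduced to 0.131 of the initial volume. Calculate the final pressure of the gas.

3560 kPa

Isothermal: T stays 648 K; PV = const ⇒ V₂ = 4.40 L, P₂ = 3560 kPa.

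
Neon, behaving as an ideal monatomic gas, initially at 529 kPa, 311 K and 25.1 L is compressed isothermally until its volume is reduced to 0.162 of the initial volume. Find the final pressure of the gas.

3270 kPa

Isothermal: T stays 311 K; PV = const ⇒ V₂ = 4.07 L, P₂ = 3270 kPa.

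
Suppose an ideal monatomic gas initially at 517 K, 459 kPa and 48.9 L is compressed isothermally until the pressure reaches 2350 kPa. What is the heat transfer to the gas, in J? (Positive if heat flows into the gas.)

n = P₁V₁/(RT₁) = 459×48.9/(8.314×517) = 5.22 mol.
Isothermal: T stays 517 K; PV = const ⇒ V₂ = 9.55 L, P₂ = 2350 kPa.
ΔU = 0 (ideal gas, T constant).
W = nRT ln(V₂/V₁) = 5.22×8.314×517×ln(0.195) = -36700 J.
Q = ΔU + W = -36700 J.

-36700 J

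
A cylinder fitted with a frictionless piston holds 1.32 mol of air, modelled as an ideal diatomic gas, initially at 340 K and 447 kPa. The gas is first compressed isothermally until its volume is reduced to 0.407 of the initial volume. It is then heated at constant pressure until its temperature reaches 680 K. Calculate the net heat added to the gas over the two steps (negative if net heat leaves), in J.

9710 J

V₁ = nRT₁/P₁ = 1.32×8.314×340/447 = 8.35 L.
Step 1 — Isothermal: T stays 340 K; PV = const ⇒ V₂ = 3.40 L, P₂ = 1100 kPa.
ΔU = 0 (ideal gas, T constant).
W = nRT ln(V₂/V₁) = 1.32×8.314×340×ln(0.407) = -3350 J.
Q = ΔU + W = -3350 J.
State after step 1: P = 1100 kPa, V = 3.40 L, T = 340 K.
Step 2 — Isobaric: P stays 1100 kPa; V/T = const ⇒ T₂ = 680 K, V₂ = 6.79 L.
W = PΔV = 1100×(6.79−3.40) kPa·L = 3730 J.
ΔU = nCvΔT = 1.32×20.8×(680−340) = 9330 J.
Q = ΔU + W = nCpΔT = 13100 J.
Net over both steps: W = 377 J, Q = 9710 J, ΔU = 9330 J.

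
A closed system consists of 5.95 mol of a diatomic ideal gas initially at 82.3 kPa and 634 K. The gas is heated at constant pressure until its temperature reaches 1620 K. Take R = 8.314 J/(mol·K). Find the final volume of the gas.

V₁ = nRT₁/P₁ = 5.95×8.314×634/82.3 = 381 L.
Isobaric: P stays 82.3 kPa; V/T = const ⇒ T₂ = 1620 K, V₂ = 974 L.

974 L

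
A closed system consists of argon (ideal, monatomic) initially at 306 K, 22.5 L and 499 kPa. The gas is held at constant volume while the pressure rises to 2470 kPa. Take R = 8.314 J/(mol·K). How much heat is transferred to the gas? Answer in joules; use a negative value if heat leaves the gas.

n = P₁V₁/(RT₁) = 499×22.5/(8.314×306) = 4.41 mol.
Isochoric: V stays 22.5 L; P/T = const ⇒ T₂ = 1510 K, P₂ = 2470 kPa.
W = 0 (no volume change).
ΔU = nCvΔT = 4.41×12.5×(1510−306) = 66500 J.
Q = ΔU = 66500 J.

66500 J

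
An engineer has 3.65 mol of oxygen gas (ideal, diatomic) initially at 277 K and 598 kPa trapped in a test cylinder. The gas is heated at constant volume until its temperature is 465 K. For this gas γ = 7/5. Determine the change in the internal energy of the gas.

14300 J

V₁ = nRT₁/P₁ = 3.65×8.314×277/598 = 14.1 L.
Isochoric: V stays 14.1 L; P/T = const ⇒ T₂ = 465 K, P₂ = 1000 kPa.
For an ideal gas ΔU = nCvΔT with Cv = (5/2)R = 20.8 J/(mol·K).
ΔU = 3.65×20.8×(465−277) = 14300 J.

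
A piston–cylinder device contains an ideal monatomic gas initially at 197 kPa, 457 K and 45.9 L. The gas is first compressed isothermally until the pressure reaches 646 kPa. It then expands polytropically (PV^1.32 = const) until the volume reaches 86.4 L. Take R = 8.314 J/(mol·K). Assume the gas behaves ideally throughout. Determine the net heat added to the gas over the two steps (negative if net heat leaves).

-4250 J

n = P₁V₁/(RT₁) = 197×45.9/(8.314×457) = 2.38 mol.
Step 1 — Isothermal: T stays 457 K; PV = const ⇒ V₂ = 14.0 L, P₂ = 646 kPa.
ΔU = 0 (ideal gas, T constant).
W = nRT ln(V₂/V₁) = 2.38×8.314×457×ln(0.305) = -10700 J.
Q = ΔU + W = -10700 J.
State after step 1: P = 646 kPa, V = 14.0 L, T = 457 K.
Step 2 — Polytropic n=1.32: T₂ = T₁(V₁/V₂)^(n−1) = 457×(0.162)^0.32 = 255 K; P₂ = P₁(V₁/V₂)^n = 58.5 kPa.
W = (P₁V₁−P₂V₂)/(n−1) = (646×14.0−58.5×86.4)/0.32 = 12500 J.
ΔU = nCvΔT = 2.38×12.5×(255−457) = -5990 J.
Q = ΔU + W = 6490 J.
Net over both steps: W = 1740 J, Q = -4250 J, ΔU = -5990 J.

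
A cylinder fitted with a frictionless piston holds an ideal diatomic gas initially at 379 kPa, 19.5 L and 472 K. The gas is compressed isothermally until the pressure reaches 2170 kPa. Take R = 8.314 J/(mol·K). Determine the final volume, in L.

3.41 L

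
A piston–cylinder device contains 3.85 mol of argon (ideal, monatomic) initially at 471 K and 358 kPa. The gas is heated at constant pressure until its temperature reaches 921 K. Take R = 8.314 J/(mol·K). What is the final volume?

V₁ = nRT₁/P₁ = 3.85×8.314×471/358 = 42.1 L.
Isobaric: P stays 358 kPa; V/T = const ⇒ T₂ = 921 K, V₂ = 82.3 L.

82.3 L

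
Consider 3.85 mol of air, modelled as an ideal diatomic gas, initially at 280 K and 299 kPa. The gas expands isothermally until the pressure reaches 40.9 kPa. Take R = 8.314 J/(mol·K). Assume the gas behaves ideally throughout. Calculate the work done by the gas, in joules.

17800 J

V₁ = nRT₁/P₁ = 3.85×8.314×280/299 = 30.0 L.
Isothermal: T stays 280 K; PV = const ⇒ V₂ = 219 L, P₂ = 40.9 kPa.
W = nRT ln(V₂/V₁) = 3.85×8.314×280×ln(7.31) = 17800 J.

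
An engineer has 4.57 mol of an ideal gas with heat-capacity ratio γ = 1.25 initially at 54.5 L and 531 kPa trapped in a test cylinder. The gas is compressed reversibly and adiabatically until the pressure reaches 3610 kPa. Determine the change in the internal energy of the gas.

T₁ = P₁V₁/(nR) = 531×54.5/(4.57×8.314) = 762 K.
Adiabatic: T₂/T₁ = (P₂/P₁)^((γ−1)/γ) ⇒ T₂ = 762×(6.80)^0.200 = 1120 K; V₂ = 11.8 L.
For an ideal gas ΔU = nCvΔT with Cv = R/(γ−1) = 33.3 J/(mol·K).
ΔU = 4.57×33.3×(1120−762) = 54100 J.

54100 J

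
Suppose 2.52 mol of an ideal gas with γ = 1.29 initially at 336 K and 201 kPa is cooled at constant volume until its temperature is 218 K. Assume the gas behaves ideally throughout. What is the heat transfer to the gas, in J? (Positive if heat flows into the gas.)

V₁ = nRT₁/P₁ = 2.52×8.314×336/201 = 35.0 L.
Isochoric: V stays 35.0 L; P/T = const ⇒ T₂ = 218 K, P₂ = 130 kPa.
W = 0 (no volume change).
ΔU = nCvΔT = 2.52×28.7×(218−336) = -8530 J.
Q = ΔU = -8530 J.

-8530 J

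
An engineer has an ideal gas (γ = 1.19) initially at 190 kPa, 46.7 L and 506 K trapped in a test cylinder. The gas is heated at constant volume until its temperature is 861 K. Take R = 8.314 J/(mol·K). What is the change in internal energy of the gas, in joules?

32800 J

n = P₁V₁/(RT₁) = 190×46.7/(8.314×506) = 2.11 mol.
Isochoric: V stays 46.7 L; P/T = const ⇒ T₂ = 861 K, P₂ = 323 kPa.
For an ideal gas ΔU = nCvΔT with Cv = R/(γ−1) = 43.8 J/(mol·K).
ΔU = 2.11×43.8×(861−506) = 32800 J.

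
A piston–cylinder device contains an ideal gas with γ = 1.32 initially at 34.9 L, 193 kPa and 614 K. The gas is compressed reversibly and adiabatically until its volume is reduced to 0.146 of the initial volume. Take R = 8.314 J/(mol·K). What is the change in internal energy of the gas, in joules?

17900 J

n = P₁V₁/(RT₁) = 193×34.9/(8.314×614) = 1.32 mol.
Adiabatic: TV^(γ−1) = const ⇒ T₂ = 614×(6.85)^0.320 = 1140 K; PV^γ = const ⇒ P₂ = 2450 kPa.
For an ideal gas ΔU = nCvΔT with Cv = R/(γ−1) = 26.0 J/(mol·K).
ΔU = 1.32×26.0×(1140−614) = 17900 J.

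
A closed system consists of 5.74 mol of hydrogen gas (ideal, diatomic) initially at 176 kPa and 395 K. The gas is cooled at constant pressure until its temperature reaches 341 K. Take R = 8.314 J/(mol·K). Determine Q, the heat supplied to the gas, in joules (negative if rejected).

-9020 J

V₁ = nRT₁/P₁ = 5.74×8.314×395/176 = 107 L.
Isobaric: P stays 176 kPa; V/T = const ⇒ T₂ = 341 K, V₂ = 92.5 L.
W = PΔV = 176×(92.5−107) kPa·L = -2580 J.
ΔU = nCvΔT = 5.74×20.8×(341−395) = -6440 J.
Q = ΔU + W = nCpΔT = -9020 J.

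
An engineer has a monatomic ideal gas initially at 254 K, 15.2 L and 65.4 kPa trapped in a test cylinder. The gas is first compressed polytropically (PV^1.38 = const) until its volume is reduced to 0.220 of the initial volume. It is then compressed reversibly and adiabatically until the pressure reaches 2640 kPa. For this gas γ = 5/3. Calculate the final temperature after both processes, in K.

859 K

n = P₁V₁/(RT₁) = 65.4×15.2/(8.314×254) = 0.471 mol.
Step 1 — Polytropic n=1.38: T₂ = T₁(V₁/V₂)^(n−1) = 254×(4.55)^0.38 = 452 K; P₂ = P₁(V₁/V₂)^n = 528 kPa.
W = (P₁V₁−P₂V₂)/(n−1) = (65.4×15.2−528×3.34)/0.38 = -2030 J.
ΔU = nCvΔT = 0.471×12.5×(452−254) = 1160 J.
Q = ΔU + W = -875 J.
State after step 1: P = 528 kPa, V = 3.34 L, T = 452 K.
Step 2 — Adiabatic: T₂/T₁ = (P₂/P₁)^((γ−1)/γ) ⇒ T₂ = 452×(5.00)^0.400 = 859 K; V₂ = 1.27 L.
ΔU = nCvΔT = 0.471×12.5×(859−452) = 2390 J.
Q = 0 for an adiabatic process, so W = −ΔU = -2390 J.
Net over both steps: W = -4430 J, Q = -875 J, ΔU = 3550 J.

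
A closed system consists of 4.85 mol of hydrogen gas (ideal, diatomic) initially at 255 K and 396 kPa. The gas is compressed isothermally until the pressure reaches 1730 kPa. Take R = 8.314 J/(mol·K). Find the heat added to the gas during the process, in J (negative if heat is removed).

-15200 J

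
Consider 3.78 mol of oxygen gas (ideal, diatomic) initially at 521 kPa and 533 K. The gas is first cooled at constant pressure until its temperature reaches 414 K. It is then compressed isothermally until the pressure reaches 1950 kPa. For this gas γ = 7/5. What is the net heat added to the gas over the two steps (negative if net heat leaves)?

-30300 J

V₁ = nRT₁/P₁ = 3.78×8.314×533/521 = 32.2 L.
Step 1 — Isobaric: P stays 521 kPa; V/T = const ⇒ T₂ = 414 K, V₂ = 25.0 L.
W = PΔV = 521×(25.0−32.2) kPa·L = -3740 J.
ΔU = nCvΔT = 3.78×20.8×(414−533) = -9350 J.
Q = ΔU + W = nCpΔT = -13100 J.
State after step 1: P = 521 kPa, V = 25.0 L, T = 414 K.
Step 2 — Isothermal: T stays 414 K; PV = const ⇒ V₂ = 6.67 L, P₂ = 1950 kPa.
ΔU = 0 (ideal gas, T constant).
W = nRT ln(V₂/V₁) = 3.78×8.314×414×ln(0.267) = -17200 J.
Q = ΔU + W = -17200 J.
Net over both steps: W = -20900 J, Q = -30300 J, ΔU = -9350 J.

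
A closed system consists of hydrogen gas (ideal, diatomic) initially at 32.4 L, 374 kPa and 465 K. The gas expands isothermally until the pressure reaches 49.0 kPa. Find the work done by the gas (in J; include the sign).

n = P₁V₁/(RT₁) = 374×32.4/(8.314×465) = 3.13 mol.
Isothermal: T stays 465 K; PV = const ⇒ V₂ = 247 L, P₂ = 49.0 kPa.
W = nRT ln(V₂/V₁) = 3.13×8.314×465×ln(7.63) = 24600 J.

24600 J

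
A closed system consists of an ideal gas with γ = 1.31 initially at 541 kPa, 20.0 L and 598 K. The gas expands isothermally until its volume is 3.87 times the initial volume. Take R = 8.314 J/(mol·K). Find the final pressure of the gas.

Isothermal: T stays 598 K; PV = const ⇒ V₂ = 77.4 L, P₂ = 140 kPa.

140 kPa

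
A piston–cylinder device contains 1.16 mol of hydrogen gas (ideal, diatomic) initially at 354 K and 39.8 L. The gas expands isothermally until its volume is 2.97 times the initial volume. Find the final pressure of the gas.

28.9 kPa

P₁ = nRT₁/V₁ = 1.16×8.314×354/39.8 = 85.8 kPa.
Isothermal: T stays 354 K; PV = const ⇒ V₂ = 118 L, P₂ = 28.9 kPa.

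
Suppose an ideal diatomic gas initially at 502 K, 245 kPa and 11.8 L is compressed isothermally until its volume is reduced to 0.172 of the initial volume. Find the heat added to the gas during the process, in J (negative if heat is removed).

n = P₁V₁/(RT₁) = 245×11.8/(8.314×502) = 0.693 mol.
Isothermal: T stays 502 K; PV = const ⇒ V₂ = 2.03 L, P₂ = 1420 kPa.
ΔU = 0 (ideal gas, T constant).
W = nRT ln(V₂/V₁) = 0.693×8.314×502×ln(0.172) = -5090 J.
Q = ΔU + W = -5090 J.

-5090 J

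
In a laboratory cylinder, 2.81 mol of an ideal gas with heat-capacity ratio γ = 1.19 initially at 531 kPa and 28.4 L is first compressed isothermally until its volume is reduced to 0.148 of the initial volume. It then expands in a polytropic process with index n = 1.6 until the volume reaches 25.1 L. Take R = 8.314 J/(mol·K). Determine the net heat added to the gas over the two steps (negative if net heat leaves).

T₁ = P₁V₁/(nR) = 531×28.4/(2.81×8.314) = 646 K.
Step 1 — Isothermal: T stays 646 K; PV = const ⇒ V₂ = 4.20 L, P₂ = 3590 kPa.
ΔU = 0 (ideal gas, T constant).
W = nRT ln(V₂/V₁) = 2.81×8.314×646×ln(0.148) = -28800 J.
Q = ΔU + W = -28800 J.
State after step 1: P = 3590 kPa, V = 4.20 L, T = 646 K.
Step 2 — Polytropic n=1.6: T₂ = T₁(V₁/V₂)^(n−1) = 646×(0.167)^0.60 = 221 K; P₂ = P₁(V₁/V₂)^n = 206 kPa.
W = (P₁V₁−P₂V₂)/(n−1) = (3590×4.20−206×25.1)/0.60 = 16500 J.
ΔU = nCvΔT = 2.81×43.8×(221−646) = -52200 J.
Q = ΔU + W = -35700 J.
Net over both steps: W = -12300 J, Q = -64500 J, ΔU = -52200 J.

-64500 J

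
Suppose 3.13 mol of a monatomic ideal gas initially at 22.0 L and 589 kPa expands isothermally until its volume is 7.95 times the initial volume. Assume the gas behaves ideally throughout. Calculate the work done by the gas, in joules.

26900 J

T₁ = P₁V₁/(nR) = 589×22.0/(3.13×8.314) = 498 K.
Isothermal: T stays 498 K; PV = const ⇒ V₂ = 175 L, P₂ = 74.1 kPa.
W = nRT ln(V₂/V₁) = 3.13×8.314×498×ln(7.95) = 26900 J.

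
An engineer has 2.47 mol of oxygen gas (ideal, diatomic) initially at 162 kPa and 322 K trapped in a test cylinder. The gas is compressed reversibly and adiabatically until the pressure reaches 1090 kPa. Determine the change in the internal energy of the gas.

12000 J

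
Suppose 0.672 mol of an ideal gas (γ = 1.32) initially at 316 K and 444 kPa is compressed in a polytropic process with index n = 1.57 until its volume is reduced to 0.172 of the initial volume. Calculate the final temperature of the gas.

862 K

V₁ = nRT₁/P₁ = 0.672×8.314×316/444 = 3.98 L.
Polytropic n=1.57: T₂ = T₁(V₁/V₂)^(n−1) = 316×(5.81)^0.57 = 862 K; P₂ = P₁(V₁/V₂)^n = 7040 kPa.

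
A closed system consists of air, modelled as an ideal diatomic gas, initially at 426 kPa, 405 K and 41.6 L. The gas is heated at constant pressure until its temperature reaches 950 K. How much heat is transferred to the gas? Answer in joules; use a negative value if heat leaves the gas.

83500 J

n = P₁V₁/(RT₁) = 426×41.6/(8.314×405) = 5.26 mol.
Isobaric: P stays 426 kPa; V/T = const ⇒ T₂ = 950 K, V₂ = 97.6 L.
W = PΔV = 426×(97.6−41.6) kPa·L = 23800 J.
ΔU = nCvΔT = 5.26×20.8×(950−405) = 59600 J.
Q = ΔU + W = nCpΔT = 83500 J.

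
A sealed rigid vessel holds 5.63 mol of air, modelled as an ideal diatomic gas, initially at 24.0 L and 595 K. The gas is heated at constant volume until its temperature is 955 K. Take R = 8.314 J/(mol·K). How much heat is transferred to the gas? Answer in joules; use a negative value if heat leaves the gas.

42100 J

P₁ = nRT₁/V₁ = 5.63×8.314×595/24.0 = 1160 kPa.
Isochoric: V stays 24.0 L; P/T = const ⇒ T₂ = 955 K, P₂ = 1860 kPa.
W = 0 (no volume change).
ΔU = nCvΔT = 5.63×20.8×(955−595) = 42100 J.
Q = ΔU = 42100 J.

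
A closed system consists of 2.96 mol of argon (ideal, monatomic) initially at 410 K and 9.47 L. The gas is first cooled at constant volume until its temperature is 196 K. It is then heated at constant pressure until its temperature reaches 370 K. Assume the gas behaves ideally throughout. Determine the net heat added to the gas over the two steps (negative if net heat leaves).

P₁ = nRT₁/V₁ = 2.96×8.314×410/9.47 = 1070 kPa.
Step 1 — Isochoric: V stays 9.47 L; P/T = const ⇒ T₂ = 196 K, P₂ = 509 kPa.
W = 0 (no volume change).
ΔU = nCvΔT = 2.96×12.5×(196−410) = -7900 J.
Q = ΔU = -7900 J.
State after step 1: P = 509 kPa, V = 9.47 L, T = 196 K.
Step 2 — Isobaric: P stays 509 kPa; V/T = const ⇒ T₂ = 370 K, V₂ = 17.9 L.
W = PΔV = 509×(17.9−9.47) kPa·L = 4280 J.
ΔU = nCvΔT = 2.96×12.5×(370−196) = 6420 J.
Q = ΔU + W = nCpΔT = 10700 J.
Net over both steps: W = 4280 J, Q = 2810 J, ΔU = -1480 J.

2810 J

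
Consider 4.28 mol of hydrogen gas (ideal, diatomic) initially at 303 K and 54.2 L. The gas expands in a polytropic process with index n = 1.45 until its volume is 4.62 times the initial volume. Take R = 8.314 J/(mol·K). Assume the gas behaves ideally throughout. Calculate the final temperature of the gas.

P₁ = nRT₁/V₁ = 4.28×8.314×303/54.2 = 199 kPa.
Polytropic n=1.45: T₂ = T₁(V₁/V₂)^(n−1) = 303×(0.216)^0.45 = 152 K; P₂ = P₁(V₁/V₂)^n = 21.6 kPa.

152 K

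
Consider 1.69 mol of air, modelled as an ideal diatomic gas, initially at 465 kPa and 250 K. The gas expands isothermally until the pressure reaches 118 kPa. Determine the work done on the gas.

V₁ = nRT₁/P₁ = 1.69×8.314×250/465 = 7.55 L.
Isothermal: T stays 250 K; PV = const ⇒ V₂ = 29.8 L, P₂ = 118 kPa.
W = nRT ln(V₂/V₁) = 1.69×8.314×250×ln(3.94) = 4820 J.
Work done on the gas = −W_by = -4820 J.

-4820 J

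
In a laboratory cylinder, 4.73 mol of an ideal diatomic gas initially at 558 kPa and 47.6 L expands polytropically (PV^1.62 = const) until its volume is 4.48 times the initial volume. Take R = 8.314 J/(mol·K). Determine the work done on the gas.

T₁ = P₁V₁/(nR) = 558×47.6/(4.73×8.314) = 675 K.
Polytropic n=1.62: T₂ = T₁(V₁/V₂)^(n−1) = 675×(0.223)^0.62 = 267 K; P₂ = P₁(V₁/V₂)^n = 49.2 kPa.
W = (P₁V₁−P₂V₂)/(n−1) = (558×47.6−49.2×213)/0.62 = 25900 J.
Work done on the gas = −W_by = -25900 J.

-25900 J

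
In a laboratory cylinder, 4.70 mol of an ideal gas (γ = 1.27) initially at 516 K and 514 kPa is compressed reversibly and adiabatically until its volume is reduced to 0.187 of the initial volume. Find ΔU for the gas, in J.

V₁ = nRT₁/P₁ = 4.70×8.314×516/514 = 39.2 L.
Adiabatic: TV^(γ−1) = const ⇒ T₂ = 516×(5.35)^0.270 = 811 K; PV^γ = const ⇒ P₂ = 4320 kPa.
For an ideal gas ΔU = nCvΔT with Cv = R/(γ−1) = 30.8 J/(mol·K).
ΔU = 4.70×30.8×(811−516) = 42800 J.

42800 J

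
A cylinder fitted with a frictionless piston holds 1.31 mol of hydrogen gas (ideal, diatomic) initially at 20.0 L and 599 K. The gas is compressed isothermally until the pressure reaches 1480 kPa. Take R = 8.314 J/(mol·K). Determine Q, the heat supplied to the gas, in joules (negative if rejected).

-9870 J

P₁ = nRT₁/V₁ = 1.31×8.314×599/20.0 = 326 kPa.
Isothermal: T stays 599 K; PV = const ⇒ V₂ = 4.41 L, P₂ = 1480 kPa.
ΔU = 0 (ideal gas, T constant).
W = nRT ln(V₂/V₁) = 1.31×8.314×599×ln(0.220) = -9870 J.
Q = ΔU + W = -9870 J.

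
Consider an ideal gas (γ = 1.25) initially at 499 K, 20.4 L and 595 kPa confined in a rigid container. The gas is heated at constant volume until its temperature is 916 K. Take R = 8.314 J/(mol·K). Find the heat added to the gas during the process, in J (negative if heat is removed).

40600 J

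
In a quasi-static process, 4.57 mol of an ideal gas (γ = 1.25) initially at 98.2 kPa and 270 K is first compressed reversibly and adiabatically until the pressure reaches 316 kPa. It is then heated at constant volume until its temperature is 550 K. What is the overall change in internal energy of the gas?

42600 J

V₁ = nRT₁/P₁ = 4.57×8.314×270/98.2 = 104 L.
Step 1 — Adiabatic: T₂/T₁ = (P₂/P₁)^((γ−1)/γ) ⇒ T₂ = 270×(3.22)^0.200 = 341 K; V₂ = 41.0 L.
ΔU = nCvΔT = 4.57×33.3×(341−270) = 10800 J.
Q = 0 for an adiabatic process, so W = −ΔU = -10800 J.
State after step 1: P = 316 kPa, V = 41.0 L, T = 341 K.
Step 2 — Isochoric: V stays 41.0 L; P/T = const ⇒ T₂ = 550 K, P₂ = 510 kPa.
W = 0 (no volume change).
ΔU = nCvΔT = 4.57×33.3×(550−341) = 31700 J.
Q = ΔU = 31700 J.
Net over both steps: W = -10800 J, Q = 31700 J, ΔU = 42600 J.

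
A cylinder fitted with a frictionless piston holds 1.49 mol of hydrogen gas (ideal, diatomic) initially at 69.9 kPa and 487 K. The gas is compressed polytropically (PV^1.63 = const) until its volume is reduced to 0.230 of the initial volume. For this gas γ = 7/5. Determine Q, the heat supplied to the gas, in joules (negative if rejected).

8390 J

V₁ = nRT₁/P₁ = 1.49×8.314×487/69.9 = 86.3 L.
Polytropic n=1.63: T₂ = T₁(V₁/V₂)^(n−1) = 487×(4.35)^0.63 = 1230 K; P₂ = P₁(V₁/V₂)^n = 767 kPa.
W = (P₁V₁−P₂V₂)/(n−1) = (69.9×86.3−767×19.9)/0.63 = -14600 J.
ΔU = nCvΔT = 1.49×20.8×(1230−487) = 23000 J.
Q = ΔU + W = 8390 J.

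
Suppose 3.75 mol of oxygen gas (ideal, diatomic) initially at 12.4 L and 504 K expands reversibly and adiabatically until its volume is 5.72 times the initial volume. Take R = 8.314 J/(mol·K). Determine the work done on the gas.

P₁ = nRT₁/V₁ = 3.75×8.314×504/12.4 = 1270 kPa.
Adiabatic: TV^(γ−1) = const ⇒ T₂ = 504×(0.175)^0.400 = 251 K; PV^γ = const ⇒ P₂ = 110 kPa.
ΔU = nCvΔT = 3.75×20.8×(251−504) = -19700 J.
Q = 0 for an adiabatic process, so W = −ΔU = 19700 J.
Work done on the gas = −W_by = -19700 J.

-19700 J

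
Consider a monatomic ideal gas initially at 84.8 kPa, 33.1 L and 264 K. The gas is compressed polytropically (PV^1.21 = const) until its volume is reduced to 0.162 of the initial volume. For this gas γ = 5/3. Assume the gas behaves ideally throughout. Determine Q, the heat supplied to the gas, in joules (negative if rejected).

n = P₁V₁/(RT₁) = 84.8×33.1/(8.314×264) = 1.28 mol.
Polytropic n=1.21: T₂ = T₁(V₁/V₂)^(n−1) = 264×(6.17)^0.21 = 387 K; P₂ = P₁(V₁/V₂)^n = 767 kPa.
W = (P₁V₁−P₂V₂)/(n−1) = (84.8×33.1−767×5.36)/0.21 = -6220 J.
ΔU = nCvΔT = 1.28×12.5×(387−264) = 1960 J.
Q = ΔU + W = -4260 J.

-4260 J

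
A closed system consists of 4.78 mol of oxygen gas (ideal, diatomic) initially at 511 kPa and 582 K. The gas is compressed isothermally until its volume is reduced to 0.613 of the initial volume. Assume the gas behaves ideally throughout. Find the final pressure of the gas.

V₁ = nRT₁/P₁ = 4.78×8.314×582/511 = 45.3 L.
Isothermal: T stays 582 K; PV = const ⇒ V₂ = 27.7 L, P₂ = 834 kPa.

834 kPa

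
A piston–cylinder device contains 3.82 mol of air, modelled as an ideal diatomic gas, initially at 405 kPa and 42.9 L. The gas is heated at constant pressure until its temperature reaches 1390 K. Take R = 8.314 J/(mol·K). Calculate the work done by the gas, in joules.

26800 J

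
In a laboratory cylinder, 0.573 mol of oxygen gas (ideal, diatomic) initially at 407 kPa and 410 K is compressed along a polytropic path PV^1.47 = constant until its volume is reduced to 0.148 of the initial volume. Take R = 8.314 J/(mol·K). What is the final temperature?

V₁ = nRT₁/P₁ = 0.573×8.314×410/407 = 4.80 L.
Polytropic n=1.47: T₂ = T₁(V₁/V₂)^(n−1) = 410×(6.76)^0.47 = 1010 K; P₂ = P₁(V₁/V₂)^n = 6750 kPa.

1010 K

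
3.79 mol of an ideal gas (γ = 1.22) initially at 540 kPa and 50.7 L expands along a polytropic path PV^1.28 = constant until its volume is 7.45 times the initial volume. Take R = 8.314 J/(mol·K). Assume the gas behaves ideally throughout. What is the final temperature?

495 K

T₁ = P₁V₁/(nR) = 540×50.7/(3.79×8.314) = 869 K.
Polytropic n=1.28: T₂ = T₁(V₁/V₂)^(n−1) = 869×(0.134)^0.28 = 495 K; P₂ = P₁(V₁/V₂)^n = 41.3 kPa.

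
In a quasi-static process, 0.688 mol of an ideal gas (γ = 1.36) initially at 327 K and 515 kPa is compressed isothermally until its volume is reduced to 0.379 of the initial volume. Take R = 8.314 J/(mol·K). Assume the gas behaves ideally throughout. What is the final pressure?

V₁ = nRT₁/P₁ = 0.688×8.314×327/515 = 3.63 L.
Isothermal: T stays 327 K; PV = const ⇒ V₂ = 1.38 L, P₂ = 1360 kPa.

1360 kPa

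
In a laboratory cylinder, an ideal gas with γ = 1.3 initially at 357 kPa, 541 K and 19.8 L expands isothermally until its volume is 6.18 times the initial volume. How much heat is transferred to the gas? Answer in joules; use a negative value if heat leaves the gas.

n = P₁V₁/(RT₁) = 357×19.8/(8.314×541) = 1.57 mol.
Isothermal: T stays 541 K; PV = const ⇒ V₂ = 122 L, P₂ = 57.8 kPa.
ΔU = 0 (ideal gas, T constant).
W = nRT ln(V₂/V₁) = 1.57×8.314×541×ln(6.18) = 12900 J.
Q = ΔU + W = 12900 J.

12900 J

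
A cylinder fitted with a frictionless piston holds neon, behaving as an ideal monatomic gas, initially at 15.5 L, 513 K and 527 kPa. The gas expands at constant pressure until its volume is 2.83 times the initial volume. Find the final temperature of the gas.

1450 K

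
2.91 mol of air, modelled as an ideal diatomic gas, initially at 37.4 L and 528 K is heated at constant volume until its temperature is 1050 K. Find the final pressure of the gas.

P₁ = nRT₁/V₁ = 2.91×8.314×528/37.4 = 342 kPa.
Isochoric: V stays 37.4 L; P/T = const ⇒ T₂ = 1050 K, P₂ = 679 kPa.

679 kPa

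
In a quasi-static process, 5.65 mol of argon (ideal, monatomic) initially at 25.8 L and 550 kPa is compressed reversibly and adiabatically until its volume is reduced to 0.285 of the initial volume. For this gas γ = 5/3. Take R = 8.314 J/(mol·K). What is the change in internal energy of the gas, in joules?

T₁ = P₁V₁/(nR) = 550×25.8/(5.65×8.314) = 302 K.
Adiabatic: TV^(γ−1) = const ⇒ T₂ = 302×(3.51)^0.667 = 698 K; PV^γ = const ⇒ P₂ = 4460 kPa.
For an ideal gas ΔU = nCvΔT with Cv = (3/2)R = 12.5 J/(mol·K).
ΔU = 5.65×12.5×(698−302) = 27900 J.

27900 J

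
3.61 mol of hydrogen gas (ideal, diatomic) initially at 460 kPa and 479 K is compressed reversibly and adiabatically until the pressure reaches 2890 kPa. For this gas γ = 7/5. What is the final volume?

8.41 L

V₁ = nRT₁/P₁ = 3.61×8.314×479/460 = 31.3 L.
Adiabatic: T₂/T₁ = (P₂/P₁)^((γ−1)/γ) ⇒ T₂ = 479×(6.28)^0.286 = 810 K; V₂ = 8.41 L.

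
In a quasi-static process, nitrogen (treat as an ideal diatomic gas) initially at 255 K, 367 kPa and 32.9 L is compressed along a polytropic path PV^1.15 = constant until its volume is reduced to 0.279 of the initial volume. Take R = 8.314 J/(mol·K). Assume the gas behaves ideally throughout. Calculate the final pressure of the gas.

1590 kPa

Polytropic n=1.15: T₂ = T₁(V₁/V₂)^(n−1) = 255×(3.58)^0.15 = 309 K; P₂ = P₁(V₁/V₂)^n = 1590 kPa.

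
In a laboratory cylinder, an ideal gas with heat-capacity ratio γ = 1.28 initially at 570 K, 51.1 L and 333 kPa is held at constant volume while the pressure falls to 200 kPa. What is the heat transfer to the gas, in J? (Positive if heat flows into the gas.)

-24300 J

n = P₁V₁/(RT₁) = 333×51.1/(8.314×570) = 3.59 mol.
Isochoric: V stays 51.1 L; P/T = const ⇒ T₂ = 342 K, P₂ = 200 kPa.
W = 0 (no volume change).
ΔU = nCvΔT = 3.59×29.7×(342−570) = -24300 J.
Q = ΔU = -24300 J.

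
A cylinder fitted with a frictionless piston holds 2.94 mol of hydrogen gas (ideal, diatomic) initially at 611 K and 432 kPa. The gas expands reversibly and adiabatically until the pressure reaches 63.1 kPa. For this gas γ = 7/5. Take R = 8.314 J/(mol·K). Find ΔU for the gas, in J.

V₁ = nRT₁/P₁ = 2.94×8.314×611/432 = 34.6 L.
Adiabatic: T₂/T₁ = (P₂/P₁)^((γ−1)/γ) ⇒ T₂ = 611×(0.146)^0.286 = 353 K; V₂ = 137 L.
For an ideal gas ΔU = nCvΔT with Cv = (5/2)R = 20.8 J/(mol·K).
ΔU = 2.94×20.8×(353−611) = -15800 J.

-15800 J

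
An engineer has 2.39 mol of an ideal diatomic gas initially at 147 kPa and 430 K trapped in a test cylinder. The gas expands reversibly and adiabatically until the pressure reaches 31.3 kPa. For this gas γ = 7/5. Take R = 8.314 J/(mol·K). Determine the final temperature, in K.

V₁ = nRT₁/P₁ = 2.39×8.314×430/147 = 58.1 L.
Adiabatic: T₂/T₁ = (P₂/P₁)^((γ−1)/γ) ⇒ T₂ = 430×(0.213)^0.286 = 276 K; V₂ = 175 L.

276 K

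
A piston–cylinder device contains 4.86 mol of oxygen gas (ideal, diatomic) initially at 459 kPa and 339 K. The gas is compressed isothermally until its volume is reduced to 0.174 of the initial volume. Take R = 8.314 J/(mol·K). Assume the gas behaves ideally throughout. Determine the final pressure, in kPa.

2640 kPa

V₁ = nRT₁/P₁ = 4.86×8.314×339/459 = 29.8 L.
Isothermal: T stays 339 K; PV = const ⇒ V₂ = 5.19 L, P₂ = 2640 kPa.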